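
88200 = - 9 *(  -  9800) 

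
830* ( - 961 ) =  - 797630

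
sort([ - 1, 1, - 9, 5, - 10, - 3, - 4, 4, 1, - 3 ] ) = [ - 10,-9, - 4,-3, - 3, - 1 , 1, 1, 4,5] 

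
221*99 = 21879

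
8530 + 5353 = 13883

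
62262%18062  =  8076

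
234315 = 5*46863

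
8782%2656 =814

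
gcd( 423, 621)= 9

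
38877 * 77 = 2993529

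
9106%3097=2912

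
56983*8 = 455864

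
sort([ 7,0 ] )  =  [ 0, 7 ]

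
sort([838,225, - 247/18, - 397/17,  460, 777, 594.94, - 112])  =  [ - 112, - 397/17, - 247/18, 225, 460,594.94, 777  ,  838 ]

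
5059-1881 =3178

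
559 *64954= 36309286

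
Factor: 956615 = 5^1*11^1*17393^1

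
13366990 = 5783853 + 7583137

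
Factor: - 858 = -2^1 * 3^1*11^1*13^1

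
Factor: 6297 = 3^1*2099^1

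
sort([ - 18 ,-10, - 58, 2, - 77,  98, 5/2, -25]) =[-77, - 58, - 25, -18 ,-10 , 2, 5/2,98 ]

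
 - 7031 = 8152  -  15183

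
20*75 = 1500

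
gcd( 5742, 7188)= 6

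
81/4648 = 81/4648 = 0.02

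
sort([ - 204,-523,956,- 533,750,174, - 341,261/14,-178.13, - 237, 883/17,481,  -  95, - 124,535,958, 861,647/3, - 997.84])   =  [ - 997.84,-533, -523, - 341,  -  237, - 204, - 178.13,  -  124,-95,261/14,883/17, 174,647/3,481,  535,750,861,  956,958 ]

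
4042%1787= 468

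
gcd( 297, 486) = 27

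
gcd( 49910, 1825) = 5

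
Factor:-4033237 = -13^1*557^2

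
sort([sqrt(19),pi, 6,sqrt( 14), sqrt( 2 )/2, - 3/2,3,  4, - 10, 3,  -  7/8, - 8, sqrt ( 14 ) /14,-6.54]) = [ - 10 , - 8, - 6.54, - 3/2, - 7/8, sqrt(14 ) /14, sqrt( 2 )/2,3, 3, pi,sqrt( 14 ), 4, sqrt(19),6]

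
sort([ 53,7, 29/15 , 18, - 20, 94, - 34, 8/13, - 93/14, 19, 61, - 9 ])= [ - 34 , - 20 , - 9, - 93/14,8/13, 29/15,7, 18,  19, 53, 61, 94] 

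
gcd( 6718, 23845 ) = 1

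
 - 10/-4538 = 5/2269 = 0.00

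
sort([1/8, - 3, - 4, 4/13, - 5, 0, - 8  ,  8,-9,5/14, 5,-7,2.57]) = [ - 9,-8, - 7, - 5, - 4, - 3,0, 1/8,4/13, 5/14,2.57,5, 8 ]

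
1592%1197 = 395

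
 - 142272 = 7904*(-18)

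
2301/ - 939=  - 3 + 172/313 = -2.45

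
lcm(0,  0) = 0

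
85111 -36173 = 48938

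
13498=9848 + 3650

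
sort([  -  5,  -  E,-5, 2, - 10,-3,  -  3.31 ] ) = [-10, - 5 ,  -  5, - 3.31 , - 3,-E,2 ] 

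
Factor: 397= 397^1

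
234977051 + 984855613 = 1219832664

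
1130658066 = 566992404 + 563665662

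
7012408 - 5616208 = 1396200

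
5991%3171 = 2820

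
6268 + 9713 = 15981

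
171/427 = 171/427 =0.40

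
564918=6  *94153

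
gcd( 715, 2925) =65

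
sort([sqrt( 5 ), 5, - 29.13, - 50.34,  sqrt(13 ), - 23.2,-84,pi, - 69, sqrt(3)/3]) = [-84  ,- 69, - 50.34, - 29.13  ,-23.2,sqrt(3)/3,sqrt(5 ),  pi,sqrt( 13),5]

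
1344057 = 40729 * 33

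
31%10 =1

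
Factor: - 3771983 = -73^1*163^1*317^1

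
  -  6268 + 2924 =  - 3344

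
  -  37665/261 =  - 4185/29 = - 144.31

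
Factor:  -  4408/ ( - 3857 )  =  2^3*7^( - 1) =8/7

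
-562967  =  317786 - 880753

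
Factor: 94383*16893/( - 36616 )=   -  2^( - 3 )*3^4*23^ (-1)*199^( - 1 )*1877^1*10487^1=   -1594412019/36616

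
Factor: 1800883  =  7^1*31^1*43^1*193^1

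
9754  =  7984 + 1770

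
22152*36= 797472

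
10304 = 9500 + 804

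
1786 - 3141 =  - 1355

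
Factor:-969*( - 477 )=462213 = 3^3 * 17^1*19^1*53^1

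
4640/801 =4640/801 = 5.79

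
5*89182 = 445910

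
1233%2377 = 1233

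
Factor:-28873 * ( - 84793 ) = 13^1*2221^1* 84793^1 = 2448228289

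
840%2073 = 840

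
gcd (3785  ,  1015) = 5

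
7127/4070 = 7127/4070= 1.75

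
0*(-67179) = 0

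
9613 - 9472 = 141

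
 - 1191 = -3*397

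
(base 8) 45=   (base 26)1B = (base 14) 29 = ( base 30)17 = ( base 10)37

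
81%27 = 0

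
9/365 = 9/365= 0.02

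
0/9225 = 0 = 0.00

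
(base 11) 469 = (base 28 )jr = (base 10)559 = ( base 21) 15d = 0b1000101111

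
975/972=325/324 = 1.00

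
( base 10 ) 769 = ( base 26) 13F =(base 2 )1100000001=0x301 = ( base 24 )181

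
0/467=0 = 0.00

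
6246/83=6246/83 = 75.25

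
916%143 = 58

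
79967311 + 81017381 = 160984692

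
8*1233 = 9864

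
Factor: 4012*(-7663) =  - 2^2*17^1*59^1*79^1* 97^1 = - 30743956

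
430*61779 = 26564970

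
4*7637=30548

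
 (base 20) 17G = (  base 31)HT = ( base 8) 1054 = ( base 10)556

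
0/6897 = 0= 0.00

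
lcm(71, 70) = 4970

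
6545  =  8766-2221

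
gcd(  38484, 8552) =4276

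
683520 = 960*712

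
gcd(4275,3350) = 25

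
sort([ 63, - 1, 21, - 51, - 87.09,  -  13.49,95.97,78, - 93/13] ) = [ - 87.09, - 51, - 13.49,-93/13, - 1, 21 , 63, 78,95.97] 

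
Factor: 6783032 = 2^3 * 751^1*1129^1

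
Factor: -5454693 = -3^2*606077^1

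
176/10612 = 44/2653  =  0.02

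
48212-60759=-12547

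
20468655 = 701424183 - 680955528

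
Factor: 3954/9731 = 2^1*3^1* 37^( - 1)*263^( - 1)*659^1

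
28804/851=28804/851 = 33.85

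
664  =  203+461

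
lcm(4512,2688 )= 126336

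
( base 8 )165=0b1110101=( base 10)117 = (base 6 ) 313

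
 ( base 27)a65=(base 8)16441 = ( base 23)e25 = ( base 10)7457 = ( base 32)791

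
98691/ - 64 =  - 98691/64  =  -  1542.05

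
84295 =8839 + 75456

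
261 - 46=215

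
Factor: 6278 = 2^1*43^1 * 73^1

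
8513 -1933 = 6580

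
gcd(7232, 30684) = 4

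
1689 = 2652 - 963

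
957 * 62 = 59334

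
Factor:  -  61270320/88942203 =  - 2^4*3^ ( - 1)*5^1*7^( - 2 )*  59^1*4327^1*201683^( - 1) = - 20423440/29647401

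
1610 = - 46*(- 35 )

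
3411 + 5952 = 9363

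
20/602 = 10/301   =  0.03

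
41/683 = 41/683 = 0.06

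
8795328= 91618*96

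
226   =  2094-1868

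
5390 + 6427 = 11817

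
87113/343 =253 + 334/343 = 253.97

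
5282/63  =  5282/63=83.84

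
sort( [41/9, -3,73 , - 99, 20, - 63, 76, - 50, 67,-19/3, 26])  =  [ - 99, - 63, - 50, - 19/3, - 3,41/9, 20,  26,  67,73, 76] 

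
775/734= 775/734 = 1.06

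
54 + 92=146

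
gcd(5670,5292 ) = 378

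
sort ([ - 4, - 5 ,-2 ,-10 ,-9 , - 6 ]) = [-10, - 9,  -  6, - 5, - 4, - 2]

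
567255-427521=139734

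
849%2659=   849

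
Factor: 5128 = 2^3* 641^1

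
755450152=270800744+484649408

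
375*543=203625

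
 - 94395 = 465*( - 203)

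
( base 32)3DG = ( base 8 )6660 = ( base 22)756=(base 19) 9d8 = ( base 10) 3504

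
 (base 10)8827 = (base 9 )13087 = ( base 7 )34510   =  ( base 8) 21173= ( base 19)158B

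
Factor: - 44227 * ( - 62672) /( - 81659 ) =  - 2^4*37^ (- 1 )*47^1*941^1*2207^(-1 )*3917^1 = - 2771794544/81659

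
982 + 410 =1392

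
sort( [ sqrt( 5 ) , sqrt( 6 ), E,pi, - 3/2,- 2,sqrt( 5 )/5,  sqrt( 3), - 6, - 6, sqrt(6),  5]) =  [ - 6, - 6, - 2, - 3/2, sqrt( 5)/5,  sqrt( 3 ), sqrt( 5 ), sqrt( 6 ), sqrt( 6 ), E,pi , 5 ] 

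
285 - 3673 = -3388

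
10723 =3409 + 7314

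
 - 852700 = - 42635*20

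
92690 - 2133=90557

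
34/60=17/30 = 0.57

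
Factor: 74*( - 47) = - 2^1*37^1*47^1 = -  3478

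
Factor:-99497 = -99497^1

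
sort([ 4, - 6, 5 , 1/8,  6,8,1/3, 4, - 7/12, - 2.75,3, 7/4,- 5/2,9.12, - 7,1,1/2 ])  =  [ - 7,-6,-2.75, - 5/2, - 7/12, 1/8,1/3, 1/2,1,7/4, 3,4,4  ,  5, 6,8,9.12]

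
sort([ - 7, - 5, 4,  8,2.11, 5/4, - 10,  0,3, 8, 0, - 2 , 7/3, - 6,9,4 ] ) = [ - 10, -7, - 6, - 5, - 2,0,  0,  5/4,2.11,  7/3 , 3,4, 4, 8,  8 , 9 ] 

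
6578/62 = 106 + 3/31=106.10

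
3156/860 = 789/215 = 3.67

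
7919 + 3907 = 11826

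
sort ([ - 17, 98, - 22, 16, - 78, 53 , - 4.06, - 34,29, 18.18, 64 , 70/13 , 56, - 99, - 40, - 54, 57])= [-99, - 78, - 54, - 40, - 34, - 22, - 17,-4.06, 70/13, 16, 18.18,29, 53, 56,57, 64, 98 ] 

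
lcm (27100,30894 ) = 1544700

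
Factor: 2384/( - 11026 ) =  - 2^3*37^ ( - 1) = - 8/37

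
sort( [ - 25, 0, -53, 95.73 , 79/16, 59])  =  [-53, - 25, 0, 79/16, 59, 95.73] 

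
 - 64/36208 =-1+2259/2263 = -0.00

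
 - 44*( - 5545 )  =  243980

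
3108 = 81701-78593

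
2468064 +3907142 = 6375206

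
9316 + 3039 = 12355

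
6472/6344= 809/793 = 1.02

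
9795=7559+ 2236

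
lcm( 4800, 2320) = 139200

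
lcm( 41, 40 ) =1640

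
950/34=475/17 = 27.94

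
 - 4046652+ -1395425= - 5442077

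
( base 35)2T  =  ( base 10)99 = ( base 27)3i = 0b1100011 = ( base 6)243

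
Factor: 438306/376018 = 3^1*11^1*29^1*821^( - 1) = 957/821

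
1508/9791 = 1508/9791 = 0.15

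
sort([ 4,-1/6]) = [ -1/6, 4]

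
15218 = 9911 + 5307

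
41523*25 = 1038075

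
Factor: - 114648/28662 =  - 2^2 = - 4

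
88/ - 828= -22/207 = - 0.11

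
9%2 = 1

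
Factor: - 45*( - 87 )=3915 = 3^3* 5^1 * 29^1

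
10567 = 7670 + 2897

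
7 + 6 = 13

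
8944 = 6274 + 2670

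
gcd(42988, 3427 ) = 1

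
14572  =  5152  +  9420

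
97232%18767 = 3397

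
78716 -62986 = 15730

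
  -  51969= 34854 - 86823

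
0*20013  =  0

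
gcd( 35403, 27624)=3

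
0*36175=0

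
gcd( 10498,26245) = 5249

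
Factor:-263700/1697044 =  - 65925/424261= - 3^2*5^2*293^1*424261^(- 1)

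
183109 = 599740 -416631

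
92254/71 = 92254/71 = 1299.35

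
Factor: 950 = 2^1*5^2*19^1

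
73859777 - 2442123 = 71417654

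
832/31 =26 + 26/31 =26.84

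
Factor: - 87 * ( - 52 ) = 4524 = 2^2*3^1*13^1*29^1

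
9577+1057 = 10634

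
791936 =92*8608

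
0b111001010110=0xE56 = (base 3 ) 12000221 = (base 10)3670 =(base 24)68M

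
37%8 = 5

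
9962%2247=974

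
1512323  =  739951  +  772372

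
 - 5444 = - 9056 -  - 3612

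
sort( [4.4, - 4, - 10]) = [ - 10, -4,  4.4]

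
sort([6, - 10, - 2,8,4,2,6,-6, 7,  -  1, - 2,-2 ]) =[  -  10,-6, -2 , - 2,-2,-1, 2, 4,6,6, 7, 8]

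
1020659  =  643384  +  377275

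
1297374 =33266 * 39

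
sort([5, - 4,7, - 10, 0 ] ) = [  -  10, - 4,0,5, 7] 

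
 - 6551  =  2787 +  - 9338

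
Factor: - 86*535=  - 2^1*5^1*43^1*107^1 = - 46010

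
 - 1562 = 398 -1960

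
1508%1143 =365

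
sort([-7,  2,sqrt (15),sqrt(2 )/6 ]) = [ - 7, sqrt ( 2)/6,2, sqrt(15 ) ] 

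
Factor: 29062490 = 2^1*5^1*353^1*8233^1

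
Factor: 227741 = 53^1*4297^1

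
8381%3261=1859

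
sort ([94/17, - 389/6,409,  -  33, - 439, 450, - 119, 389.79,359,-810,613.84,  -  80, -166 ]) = [ - 810, - 439, -166, - 119,-80, - 389/6, - 33, 94/17, 359, 389.79, 409, 450, 613.84 ] 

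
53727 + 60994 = 114721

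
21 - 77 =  - 56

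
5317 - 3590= 1727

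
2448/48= 51= 51.00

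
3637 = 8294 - 4657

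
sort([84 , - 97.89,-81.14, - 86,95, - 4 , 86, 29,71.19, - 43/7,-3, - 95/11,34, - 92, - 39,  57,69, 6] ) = [-97.89, - 92,  -  86, - 81.14, - 39, - 95/11, - 43/7, - 4, - 3, 6,29,34,57 , 69,71.19,  84, 86, 95] 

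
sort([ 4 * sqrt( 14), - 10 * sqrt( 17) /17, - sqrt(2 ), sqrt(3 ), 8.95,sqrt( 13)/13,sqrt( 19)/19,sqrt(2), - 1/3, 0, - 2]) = [ - 10*sqrt( 17)/17, - 2,-sqrt(2 ), - 1/3, 0, sqrt ( 19)/19, sqrt( 13)/13, sqrt( 2 ), sqrt (3 ), 8.95,4*sqrt( 14 ) ]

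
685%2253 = 685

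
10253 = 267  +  9986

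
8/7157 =8/7157=   0.00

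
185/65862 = 185/65862 = 0.00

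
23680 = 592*40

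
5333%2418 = 497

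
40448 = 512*79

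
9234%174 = 12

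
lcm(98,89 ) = 8722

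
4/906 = 2/453  =  0.00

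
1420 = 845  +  575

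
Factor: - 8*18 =  -  2^4*3^2 = - 144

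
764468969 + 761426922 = 1525895891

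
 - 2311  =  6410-8721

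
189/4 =47 + 1/4= 47.25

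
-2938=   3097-6035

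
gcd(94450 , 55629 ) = 1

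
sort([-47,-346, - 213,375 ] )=[ -346, - 213, - 47, 375] 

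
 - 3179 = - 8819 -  - 5640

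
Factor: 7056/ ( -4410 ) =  - 2^3*5^ ( - 1)=- 8/5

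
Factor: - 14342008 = -2^3*29^1*61819^1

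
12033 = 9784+2249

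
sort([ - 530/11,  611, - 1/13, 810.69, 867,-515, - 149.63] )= [ - 515,  -  149.63, - 530/11, - 1/13 , 611, 810.69, 867]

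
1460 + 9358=10818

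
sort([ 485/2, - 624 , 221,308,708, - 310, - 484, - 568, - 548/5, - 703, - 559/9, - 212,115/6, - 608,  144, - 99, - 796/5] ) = [ - 703, - 624,-608,-568,-484 ,-310,- 212, - 796/5, - 548/5, - 99, - 559/9,115/6, 144,221,485/2,308,708]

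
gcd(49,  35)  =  7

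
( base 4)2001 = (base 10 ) 129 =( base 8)201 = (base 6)333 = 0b10000001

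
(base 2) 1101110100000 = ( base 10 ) 7072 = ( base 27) 9ip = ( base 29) 8BP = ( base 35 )5r2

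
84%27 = 3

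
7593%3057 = 1479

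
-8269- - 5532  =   - 2737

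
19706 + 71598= 91304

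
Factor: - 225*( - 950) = 213750=2^1*3^2*5^4*19^1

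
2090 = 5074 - 2984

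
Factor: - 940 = - 2^2*5^1*47^1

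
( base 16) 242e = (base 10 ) 9262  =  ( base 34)80e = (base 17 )1f0e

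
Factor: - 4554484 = -2^2*11^1*103511^1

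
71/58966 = 71/58966 = 0.00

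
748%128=108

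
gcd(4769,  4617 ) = 19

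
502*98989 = 49692478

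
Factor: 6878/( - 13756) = -2^( - 1) = -1/2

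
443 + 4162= 4605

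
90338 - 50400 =39938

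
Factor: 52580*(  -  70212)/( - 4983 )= 2^4*5^1*151^( - 1)*239^1*5851^1 =111871120/151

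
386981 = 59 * 6559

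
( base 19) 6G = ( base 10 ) 130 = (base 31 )46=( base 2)10000010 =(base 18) 74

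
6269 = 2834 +3435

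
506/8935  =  506/8935 = 0.06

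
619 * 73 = 45187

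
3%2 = 1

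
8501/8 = 8501/8 = 1062.62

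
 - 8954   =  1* ( - 8954 )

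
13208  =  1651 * 8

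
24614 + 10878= 35492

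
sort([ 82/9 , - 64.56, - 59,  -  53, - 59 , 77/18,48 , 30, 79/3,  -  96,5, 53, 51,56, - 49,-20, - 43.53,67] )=[ - 96,-64.56, - 59, - 59,-53,- 49, - 43.53 ,-20,77/18,5,82/9, 79/3,30,48,51,53,56, 67]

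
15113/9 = 1679 + 2/9 = 1679.22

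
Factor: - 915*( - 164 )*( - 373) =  - 55972380= - 2^2*3^1*5^1* 41^1*61^1 *373^1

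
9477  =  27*351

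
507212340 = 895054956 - 387842616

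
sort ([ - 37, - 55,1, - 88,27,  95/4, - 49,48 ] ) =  [ - 88,-55,-49,- 37,1,95/4,27,48]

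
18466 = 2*9233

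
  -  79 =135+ - 214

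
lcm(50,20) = 100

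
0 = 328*0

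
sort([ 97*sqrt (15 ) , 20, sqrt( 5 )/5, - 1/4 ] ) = [  -  1/4,  sqrt(5 ) /5, 20,97 * sqrt( 15 )]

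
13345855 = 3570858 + 9774997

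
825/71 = 825/71 =11.62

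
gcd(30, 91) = 1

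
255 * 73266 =18682830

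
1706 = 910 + 796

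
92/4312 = 23/1078 = 0.02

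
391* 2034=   795294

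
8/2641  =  8/2641 = 0.00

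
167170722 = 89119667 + 78051055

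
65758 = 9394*7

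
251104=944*266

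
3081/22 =140 + 1/22 = 140.05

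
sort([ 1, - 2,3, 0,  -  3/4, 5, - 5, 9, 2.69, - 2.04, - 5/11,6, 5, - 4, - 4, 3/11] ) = [ - 5, - 4, - 4, - 2.04, - 2,-3/4, - 5/11, 0,3/11,1, 2.69,  3, 5,5, 6, 9]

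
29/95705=29/95705 = 0.00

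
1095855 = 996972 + 98883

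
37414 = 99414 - 62000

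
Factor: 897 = 3^1 * 13^1*23^1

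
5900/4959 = 5900/4959 = 1.19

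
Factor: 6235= 5^1*29^1*43^1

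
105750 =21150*5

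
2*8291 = 16582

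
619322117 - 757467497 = -138145380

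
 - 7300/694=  - 11 + 167/347 = -10.52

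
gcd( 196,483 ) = 7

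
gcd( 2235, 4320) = 15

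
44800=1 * 44800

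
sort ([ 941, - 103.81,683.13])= [ - 103.81 , 683.13,941]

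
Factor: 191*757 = 191^1*757^1   =  144587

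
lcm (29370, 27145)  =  1791570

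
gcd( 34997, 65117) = 1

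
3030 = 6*505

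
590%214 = 162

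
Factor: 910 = 2^1*5^1*7^1*13^1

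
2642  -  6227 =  - 3585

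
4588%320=108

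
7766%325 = 291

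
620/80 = 7  +  3/4 =7.75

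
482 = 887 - 405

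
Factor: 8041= 11^1*17^1*43^1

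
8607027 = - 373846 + 8980873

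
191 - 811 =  - 620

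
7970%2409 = 743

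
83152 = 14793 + 68359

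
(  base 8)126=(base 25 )3b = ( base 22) 3K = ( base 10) 86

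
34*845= 28730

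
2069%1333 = 736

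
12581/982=12581/982 = 12.81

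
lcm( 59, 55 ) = 3245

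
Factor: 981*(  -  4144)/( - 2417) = 2^4*3^2*7^1 * 37^1*109^1*2417^(- 1 ) = 4065264/2417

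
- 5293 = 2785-8078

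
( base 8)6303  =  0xcc3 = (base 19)90I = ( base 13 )1644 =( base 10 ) 3267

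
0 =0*98726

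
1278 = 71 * 18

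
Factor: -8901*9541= - 3^2*7^1*23^1*29^1*43^1*47^1 = - 84924441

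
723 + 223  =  946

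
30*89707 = 2691210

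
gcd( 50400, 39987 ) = 9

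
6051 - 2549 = 3502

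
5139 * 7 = 35973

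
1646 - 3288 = -1642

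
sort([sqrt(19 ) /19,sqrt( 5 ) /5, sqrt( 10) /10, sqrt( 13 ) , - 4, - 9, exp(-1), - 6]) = [ - 9, - 6,-4, sqrt (19 ) /19, sqrt( 10 )/10, exp( - 1 ),sqrt( 5 )/5 , sqrt( 13)] 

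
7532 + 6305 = 13837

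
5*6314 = 31570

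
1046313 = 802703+243610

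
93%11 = 5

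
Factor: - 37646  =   - 2^1*7^1*2689^1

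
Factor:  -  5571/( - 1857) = 3^1 = 3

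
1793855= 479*3745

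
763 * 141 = 107583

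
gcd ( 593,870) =1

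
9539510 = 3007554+6531956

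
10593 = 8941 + 1652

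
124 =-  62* (-2 )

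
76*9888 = 751488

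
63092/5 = 12618 + 2/5 = 12618.40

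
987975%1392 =1047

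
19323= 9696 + 9627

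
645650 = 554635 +91015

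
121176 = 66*1836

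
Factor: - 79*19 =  - 19^1*79^1= - 1501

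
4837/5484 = 4837/5484 = 0.88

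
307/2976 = 307/2976 = 0.10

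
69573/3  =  23191 =23191.00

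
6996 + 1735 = 8731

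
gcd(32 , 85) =1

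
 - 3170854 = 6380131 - 9550985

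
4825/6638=4825/6638  =  0.73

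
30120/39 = 10040/13 = 772.31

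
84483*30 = 2534490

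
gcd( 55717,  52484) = 1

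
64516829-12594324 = 51922505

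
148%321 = 148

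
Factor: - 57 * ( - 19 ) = 3^1*19^2  =  1083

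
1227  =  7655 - 6428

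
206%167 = 39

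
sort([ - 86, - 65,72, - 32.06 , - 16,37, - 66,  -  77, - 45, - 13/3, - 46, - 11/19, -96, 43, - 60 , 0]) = [ - 96,  -  86, - 77, - 66, - 65, - 60, - 46, - 45, - 32.06, - 16,-13/3, - 11/19,0,37,43,72 ] 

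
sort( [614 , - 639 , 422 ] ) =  [ - 639, 422, 614] 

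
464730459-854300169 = -389569710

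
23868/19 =23868/19 = 1256.21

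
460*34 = 15640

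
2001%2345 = 2001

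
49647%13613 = 8808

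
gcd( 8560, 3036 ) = 4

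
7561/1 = 7561 =7561.00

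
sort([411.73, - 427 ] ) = [ - 427,  411.73]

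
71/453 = 71/453 = 0.16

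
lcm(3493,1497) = 10479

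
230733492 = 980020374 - 749286882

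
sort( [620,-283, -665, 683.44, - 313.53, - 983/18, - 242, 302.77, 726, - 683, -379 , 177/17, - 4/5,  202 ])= [-683, - 665 , - 379, - 313.53, - 283,-242, - 983/18,-4/5,177/17,202,302.77, 620,683.44,726] 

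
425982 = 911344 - 485362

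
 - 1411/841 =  - 1411/841 = - 1.68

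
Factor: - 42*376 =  - 15792 = - 2^4*3^1*7^1*47^1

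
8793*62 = 545166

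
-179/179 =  - 1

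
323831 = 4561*71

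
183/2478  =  61/826 = 0.07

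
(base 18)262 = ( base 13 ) 464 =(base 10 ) 758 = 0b1011110110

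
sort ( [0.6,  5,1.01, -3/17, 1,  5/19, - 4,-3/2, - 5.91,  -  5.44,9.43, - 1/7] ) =[-5.91 ,  -  5.44, -4, - 3/2,-3/17, - 1/7, 5/19, 0.6, 1,1.01,5,9.43] 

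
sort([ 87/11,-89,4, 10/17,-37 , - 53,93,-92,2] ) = [-92,-89, - 53 ,  -  37,10/17,2,4 , 87/11, 93] 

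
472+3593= 4065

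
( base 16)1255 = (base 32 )4IL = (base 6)33421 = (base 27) 6bm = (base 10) 4693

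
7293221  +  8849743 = 16142964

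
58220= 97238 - 39018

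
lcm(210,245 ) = 1470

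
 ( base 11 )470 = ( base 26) LF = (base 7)1431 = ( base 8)1061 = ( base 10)561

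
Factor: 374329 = 37^1*67^1*151^1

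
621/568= 1 + 53/568 = 1.09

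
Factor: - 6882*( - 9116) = 62736312 = 2^3*3^1*31^1*37^1*43^1*53^1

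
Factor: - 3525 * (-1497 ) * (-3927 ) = - 20722484475 = -3^3*5^2*7^1 * 11^1*17^1 *47^1 * 499^1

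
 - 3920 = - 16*245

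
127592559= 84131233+43461326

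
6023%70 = 3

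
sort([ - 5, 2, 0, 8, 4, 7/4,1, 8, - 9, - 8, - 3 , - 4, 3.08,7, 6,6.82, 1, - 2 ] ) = [ - 9, - 8 , - 5, -4, - 3, - 2,  0,1, 1, 7/4,2, 3.08 , 4, 6  ,  6.82,  7,8, 8 ] 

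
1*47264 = 47264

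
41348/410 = 100 + 174/205 = 100.85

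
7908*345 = 2728260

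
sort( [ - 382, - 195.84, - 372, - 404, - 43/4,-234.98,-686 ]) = [ - 686,-404, - 382, - 372,- 234.98,  -  195.84, - 43/4]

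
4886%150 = 86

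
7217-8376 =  - 1159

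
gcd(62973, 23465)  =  1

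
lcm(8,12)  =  24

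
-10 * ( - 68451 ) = 684510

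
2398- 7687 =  - 5289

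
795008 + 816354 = 1611362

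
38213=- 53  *( - 721)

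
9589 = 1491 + 8098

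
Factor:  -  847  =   - 7^1*11^2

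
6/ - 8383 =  - 6/8383  =  - 0.00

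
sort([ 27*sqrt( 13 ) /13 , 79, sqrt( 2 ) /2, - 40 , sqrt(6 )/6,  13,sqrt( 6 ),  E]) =[ -40  ,  sqrt(6) /6,sqrt( 2)/2, sqrt( 6 ),  E , 27*sqrt( 13 ) /13,13,79]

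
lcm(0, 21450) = 0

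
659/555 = 659/555 = 1.19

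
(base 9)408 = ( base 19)H9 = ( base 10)332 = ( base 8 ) 514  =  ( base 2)101001100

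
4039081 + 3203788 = 7242869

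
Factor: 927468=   2^2*3^2*25763^1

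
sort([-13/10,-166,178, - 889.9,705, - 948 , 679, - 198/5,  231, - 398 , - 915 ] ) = [ - 948, - 915 , - 889.9 , - 398,-166,-198/5, - 13/10,  178,231, 679,705 ] 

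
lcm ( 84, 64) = 1344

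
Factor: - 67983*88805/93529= - 6037230315/93529= - 3^1*5^1*17^1 * 31^1*43^1*17761^1*93529^( - 1 )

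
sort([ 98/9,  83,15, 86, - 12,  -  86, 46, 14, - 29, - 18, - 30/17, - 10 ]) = [ - 86,-29, - 18, - 12, - 10, - 30/17, 98/9,14, 15,46, 83 , 86] 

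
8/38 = 4/19 = 0.21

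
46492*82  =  3812344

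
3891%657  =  606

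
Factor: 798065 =5^1 *17^1*41^1 * 229^1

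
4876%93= 40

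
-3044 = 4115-7159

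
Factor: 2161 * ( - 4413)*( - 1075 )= 10251729975=3^1 * 5^2 * 43^1 * 1471^1* 2161^1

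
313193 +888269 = 1201462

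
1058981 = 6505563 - 5446582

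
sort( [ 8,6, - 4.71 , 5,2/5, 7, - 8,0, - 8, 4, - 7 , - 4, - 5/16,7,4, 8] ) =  [ - 8, - 8,-7 ,-4.71, - 4, - 5/16  ,  0, 2/5,  4  ,  4,5,6, 7, 7,8, 8] 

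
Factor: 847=7^1*11^2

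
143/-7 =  - 143/7 = - 20.43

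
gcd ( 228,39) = 3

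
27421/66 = 27421/66  =  415.47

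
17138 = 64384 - 47246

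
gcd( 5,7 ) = 1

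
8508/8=2127/2=1063.50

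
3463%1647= 169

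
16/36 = 4/9 = 0.44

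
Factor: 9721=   9721^1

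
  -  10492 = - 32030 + 21538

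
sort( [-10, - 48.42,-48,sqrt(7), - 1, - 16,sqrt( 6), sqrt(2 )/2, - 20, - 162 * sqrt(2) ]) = [ - 162* sqrt( 2 ), - 48.42, -48,-20, - 16,-10, - 1,sqrt(2 ) /2,sqrt( 6 ) , sqrt(7)]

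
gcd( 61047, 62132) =7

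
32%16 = 0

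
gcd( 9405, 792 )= 99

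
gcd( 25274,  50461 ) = 1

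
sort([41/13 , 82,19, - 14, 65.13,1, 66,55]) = [  -  14,  1,41/13,19, 55,65.13,66 , 82] 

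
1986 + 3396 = 5382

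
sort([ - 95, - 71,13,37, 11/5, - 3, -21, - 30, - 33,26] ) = [ - 95, - 71 , - 33, -30, - 21, - 3,11/5,  13,  26,37 ]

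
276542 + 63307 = 339849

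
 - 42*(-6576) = 276192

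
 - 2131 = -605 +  - 1526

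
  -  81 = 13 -94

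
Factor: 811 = 811^1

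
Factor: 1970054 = 2^1*985027^1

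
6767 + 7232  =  13999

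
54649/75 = 54649/75=   728.65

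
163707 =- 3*( - 54569)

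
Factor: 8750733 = 3^1*17^1*171583^1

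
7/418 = 7/418 = 0.02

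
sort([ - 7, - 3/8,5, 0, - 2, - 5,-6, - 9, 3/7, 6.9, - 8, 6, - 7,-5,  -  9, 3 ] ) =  [ - 9,-9, - 8, - 7,-7 , - 6, - 5, - 5, - 2, - 3/8, 0,3/7,  3,5,  6,6.9]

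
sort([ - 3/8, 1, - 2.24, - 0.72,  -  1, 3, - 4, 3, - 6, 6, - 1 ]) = [ - 6, - 4,  -  2.24 , - 1, - 1, - 0.72, - 3/8, 1, 3, 3,6 ] 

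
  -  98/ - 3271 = 98/3271= 0.03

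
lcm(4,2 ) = 4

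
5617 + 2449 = 8066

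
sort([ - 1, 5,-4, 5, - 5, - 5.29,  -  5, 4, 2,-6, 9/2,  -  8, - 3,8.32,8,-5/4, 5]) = [ - 8,- 6,  -  5.29 , -5, - 5, -4,-3, - 5/4,  -  1, 2, 4, 9/2 , 5,5, 5, 8, 8.32 ]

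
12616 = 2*6308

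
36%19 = 17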